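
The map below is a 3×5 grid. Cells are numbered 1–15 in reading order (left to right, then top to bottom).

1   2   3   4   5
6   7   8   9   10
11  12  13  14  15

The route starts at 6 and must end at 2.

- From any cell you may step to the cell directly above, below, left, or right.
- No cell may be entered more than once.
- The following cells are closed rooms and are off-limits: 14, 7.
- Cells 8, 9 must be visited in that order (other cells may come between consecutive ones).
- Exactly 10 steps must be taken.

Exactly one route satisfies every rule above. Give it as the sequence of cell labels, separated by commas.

6, 11, 12, 13, 8, 9, 10, 5, 4, 3, 2

The waypoints must appear in the order 8, 9, with no cell reused.
Route from 6: down to 11, 2× right (reaching 13), up to 8, 2× right (reaching 10), up to 5, 3× left (reaching 2) — 10 moves in all.
Check: order respected (8 at step 4, 9 at step 5); 10 moves as required.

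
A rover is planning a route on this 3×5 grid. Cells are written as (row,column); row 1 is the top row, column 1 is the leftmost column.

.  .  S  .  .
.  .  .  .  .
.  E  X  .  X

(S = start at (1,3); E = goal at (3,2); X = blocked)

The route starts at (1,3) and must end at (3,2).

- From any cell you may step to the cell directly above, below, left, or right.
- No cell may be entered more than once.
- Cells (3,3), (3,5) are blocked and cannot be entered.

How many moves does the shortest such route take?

3

The Manhattan distance from (1,3) to (3,2) is |1−3| + |3−2| = 3, so at least 3 moves are needed.
A route of 3 moves achieves this: (1,3) → (2,3) → (2,2) → (3,2).
Since 3 matches the lower bound, it is optimal.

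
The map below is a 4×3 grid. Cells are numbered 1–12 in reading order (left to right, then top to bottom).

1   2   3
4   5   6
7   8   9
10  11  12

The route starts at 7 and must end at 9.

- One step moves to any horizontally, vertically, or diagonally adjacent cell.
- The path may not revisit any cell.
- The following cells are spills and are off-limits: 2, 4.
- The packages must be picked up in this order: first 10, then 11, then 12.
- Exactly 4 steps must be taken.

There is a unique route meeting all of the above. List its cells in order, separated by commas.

The waypoints must appear in the order 10, 11, 12, with no cell reused.
Route from 7: down 1 to 10, right 2 to 12, up 1 to 9 — 4 moves in all.
Check: order respected (10 at step 1, 11 at step 2, 12 at step 3); 4 moves as required.

7, 10, 11, 12, 9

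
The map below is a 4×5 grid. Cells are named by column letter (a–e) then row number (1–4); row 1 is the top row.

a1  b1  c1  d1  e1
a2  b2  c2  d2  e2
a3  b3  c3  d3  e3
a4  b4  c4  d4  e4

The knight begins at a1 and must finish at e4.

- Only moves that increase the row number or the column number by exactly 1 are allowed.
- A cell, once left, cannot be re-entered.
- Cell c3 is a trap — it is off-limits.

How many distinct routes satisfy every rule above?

17

A right/down-only route from a1 to e4 makes exactly 3 down-moves and 4 right-moves in some order.
With no other constraints that would be C(7,3) = 35 routes.
Subtract routes through each blocked cell (inclusion–exclusion for overlaps): − through c3: 18 → 17.
That gives 17 routes.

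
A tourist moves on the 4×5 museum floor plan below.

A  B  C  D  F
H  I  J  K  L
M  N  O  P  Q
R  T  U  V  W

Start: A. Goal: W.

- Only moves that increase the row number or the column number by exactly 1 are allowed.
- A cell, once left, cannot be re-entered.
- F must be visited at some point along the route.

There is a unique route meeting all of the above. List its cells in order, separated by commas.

Moves only go right or down, so the column and row indices never decrease.
Route from A: right 4 to F, down 3 to W — 7 moves in all.
Check: all required cells visited.

A, B, C, D, F, L, Q, W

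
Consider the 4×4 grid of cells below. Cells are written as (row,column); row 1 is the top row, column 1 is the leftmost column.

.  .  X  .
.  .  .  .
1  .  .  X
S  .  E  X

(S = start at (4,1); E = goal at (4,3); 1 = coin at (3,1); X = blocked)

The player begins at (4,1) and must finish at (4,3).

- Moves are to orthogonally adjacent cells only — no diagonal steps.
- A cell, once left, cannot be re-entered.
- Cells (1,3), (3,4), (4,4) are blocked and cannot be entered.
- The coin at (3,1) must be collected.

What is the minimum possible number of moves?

4

Any route passes through (3,1) somewhere between (4,1) and (4,3). Summing Manhattan distances along the two legs ((4,1) → (3,1) → (4,3)) gives a lower bound of 1 + 3 = 4 moves.
A route of 4 moves achieves this: (4,1) → (3,1) → (3,2) → (4,2) → (4,3).
Since 4 matches the lower bound, it is optimal.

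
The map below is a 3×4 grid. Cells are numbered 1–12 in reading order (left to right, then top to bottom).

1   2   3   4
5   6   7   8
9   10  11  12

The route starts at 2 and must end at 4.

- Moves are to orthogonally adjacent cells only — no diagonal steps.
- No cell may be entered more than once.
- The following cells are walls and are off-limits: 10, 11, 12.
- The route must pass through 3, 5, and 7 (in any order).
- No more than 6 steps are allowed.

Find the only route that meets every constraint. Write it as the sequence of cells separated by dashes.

Any route must reach 3, 5, and 7 and still end at 4 within 6 moves, so the order of the required stops is forced.
Route from 2: left 1 to 1, down 1 to 5, right 2 to 7, up 1 to 3, right 1 to 4 — 6 moves in all.
Check: all required cells visited; 6 ≤ 6 moves.

2 - 1 - 5 - 6 - 7 - 3 - 4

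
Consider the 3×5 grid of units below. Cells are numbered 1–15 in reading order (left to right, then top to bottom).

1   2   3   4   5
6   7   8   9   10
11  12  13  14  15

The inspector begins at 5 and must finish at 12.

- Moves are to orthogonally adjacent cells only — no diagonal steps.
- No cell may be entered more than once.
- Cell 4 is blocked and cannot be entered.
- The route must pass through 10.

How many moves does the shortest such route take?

Any route passes through 10 somewhere between 5 and 12. Summing Manhattan distances along the two legs (5 → 10 → 12) gives a lower bound of 1 + 4 = 5 moves.
A route of 5 moves achieves this: 5 → 10 → 15 → 14 → 13 → 12.
Since 5 matches the lower bound, it is optimal.

5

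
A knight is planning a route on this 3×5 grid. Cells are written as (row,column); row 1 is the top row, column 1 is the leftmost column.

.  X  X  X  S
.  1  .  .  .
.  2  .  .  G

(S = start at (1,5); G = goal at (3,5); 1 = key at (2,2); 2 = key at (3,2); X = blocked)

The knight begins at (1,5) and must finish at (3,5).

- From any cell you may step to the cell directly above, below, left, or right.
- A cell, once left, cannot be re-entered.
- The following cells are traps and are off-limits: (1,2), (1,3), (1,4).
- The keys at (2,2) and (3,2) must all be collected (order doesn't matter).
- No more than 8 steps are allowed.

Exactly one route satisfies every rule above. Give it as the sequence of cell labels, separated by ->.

Any route must reach (2,2) and (3,2) and still end at (3,5) within 8 moves, so the order of the required stops is forced.
Route from (1,5): down 1 to (2,5), left 3 to (2,2), down 1 to (3,2), right 3 to (3,5) — 8 moves in all.
Check: all required cells visited; 8 ≤ 8 moves.

(1,5) -> (2,5) -> (2,4) -> (2,3) -> (2,2) -> (3,2) -> (3,3) -> (3,4) -> (3,5)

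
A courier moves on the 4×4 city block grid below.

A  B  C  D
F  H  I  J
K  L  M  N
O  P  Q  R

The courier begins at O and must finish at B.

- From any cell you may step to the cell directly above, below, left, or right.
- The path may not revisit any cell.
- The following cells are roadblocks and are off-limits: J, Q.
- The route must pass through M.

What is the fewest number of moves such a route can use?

Any route passes through M somewhere between O and B. Summing Manhattan distances along the two legs (O → M → B) gives a lower bound of 3 + 3 = 6 moves.
A route of 6 moves achieves this: O → K → L → M → I → C → B.
Since 6 matches the lower bound, it is optimal.

6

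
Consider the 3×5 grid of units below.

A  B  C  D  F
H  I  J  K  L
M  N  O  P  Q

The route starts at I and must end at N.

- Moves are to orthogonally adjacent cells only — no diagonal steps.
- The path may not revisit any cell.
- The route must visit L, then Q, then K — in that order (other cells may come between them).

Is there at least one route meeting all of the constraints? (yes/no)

One route that works: I → B → C → D → F → L → Q → P → K → J → O → N.

yes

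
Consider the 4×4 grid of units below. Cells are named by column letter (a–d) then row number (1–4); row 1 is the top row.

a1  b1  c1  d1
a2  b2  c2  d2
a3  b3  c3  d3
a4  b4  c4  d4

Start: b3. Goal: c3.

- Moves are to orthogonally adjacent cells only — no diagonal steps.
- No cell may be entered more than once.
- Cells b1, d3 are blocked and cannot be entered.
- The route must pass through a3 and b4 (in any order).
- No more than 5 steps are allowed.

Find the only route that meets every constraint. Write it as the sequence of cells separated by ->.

The 5-move cap with required stops at a3, b4 leaves no slack for detours.
Route from b3: left to a3, down to a4, 2× right (reaching c4), up to c3 — 5 moves in all.
Check: all required cells visited; 5 ≤ 5 moves.

b3 -> a3 -> a4 -> b4 -> c4 -> c3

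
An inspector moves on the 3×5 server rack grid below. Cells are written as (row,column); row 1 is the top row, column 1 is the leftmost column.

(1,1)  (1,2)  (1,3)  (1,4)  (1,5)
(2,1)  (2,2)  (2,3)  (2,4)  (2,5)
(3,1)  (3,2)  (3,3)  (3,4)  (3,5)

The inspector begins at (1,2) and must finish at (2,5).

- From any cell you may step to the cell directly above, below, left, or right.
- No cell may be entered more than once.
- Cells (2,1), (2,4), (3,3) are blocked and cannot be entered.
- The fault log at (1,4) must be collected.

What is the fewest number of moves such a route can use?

Any route passes through (1,4) somewhere between (1,2) and (2,5). Summing Manhattan distances along the two legs ((1,2) → (1,4) → (2,5)) gives a lower bound of 2 + 2 = 4 moves.
A route of 4 moves achieves this: (1,2) → (1,3) → (1,4) → (1,5) → (2,5).
Since 4 matches the lower bound, it is optimal.

4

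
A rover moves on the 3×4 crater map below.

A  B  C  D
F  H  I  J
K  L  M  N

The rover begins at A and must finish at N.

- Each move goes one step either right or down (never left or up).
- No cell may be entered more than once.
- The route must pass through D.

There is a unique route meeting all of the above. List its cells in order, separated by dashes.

A - B - C - D - J - N

Moves only go right or down, so the column and row indices never decrease.
Route from A: right 3 to D, down 2 to N — 5 moves in all.
Check: all required cells visited.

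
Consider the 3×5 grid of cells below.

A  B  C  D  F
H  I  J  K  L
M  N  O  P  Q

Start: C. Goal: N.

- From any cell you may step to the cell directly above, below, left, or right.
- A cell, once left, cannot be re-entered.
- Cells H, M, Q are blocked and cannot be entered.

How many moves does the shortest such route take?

The Manhattan distance from C to N is |1−3| + |3−2| = 3, so at least 3 moves are needed.
A route of 3 moves achieves this: C → J → O → N.
Since 3 matches the lower bound, it is optimal.

3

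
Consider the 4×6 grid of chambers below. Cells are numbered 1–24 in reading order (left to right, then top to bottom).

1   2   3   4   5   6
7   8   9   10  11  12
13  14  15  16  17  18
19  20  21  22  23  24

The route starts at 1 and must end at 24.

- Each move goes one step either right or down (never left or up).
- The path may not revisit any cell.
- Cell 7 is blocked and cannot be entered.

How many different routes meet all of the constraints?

35

A right/down-only route from 1 to 24 makes exactly 3 down-moves and 5 right-moves in some order.
With no other constraints that would be C(8,3) = 56 routes.
Subtract routes through each blocked cell (inclusion–exclusion for overlaps): − through 7: 21 → 35.
That gives 35 routes.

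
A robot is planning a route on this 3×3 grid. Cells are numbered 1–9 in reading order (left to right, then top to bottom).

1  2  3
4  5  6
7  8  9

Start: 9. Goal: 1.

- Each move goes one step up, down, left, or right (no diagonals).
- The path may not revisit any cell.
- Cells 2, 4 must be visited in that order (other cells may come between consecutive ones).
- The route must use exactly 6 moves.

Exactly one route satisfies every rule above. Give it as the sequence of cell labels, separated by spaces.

9 6 3 2 5 4 1

The waypoints must appear in the order 2, 4, with no cell reused.
Route from 9: 2× up (reaching 3), left to 2, down to 5, left to 4, up to 1 — 6 moves in all.
Check: order respected (2 at step 3, 4 at step 5); 6 moves as required.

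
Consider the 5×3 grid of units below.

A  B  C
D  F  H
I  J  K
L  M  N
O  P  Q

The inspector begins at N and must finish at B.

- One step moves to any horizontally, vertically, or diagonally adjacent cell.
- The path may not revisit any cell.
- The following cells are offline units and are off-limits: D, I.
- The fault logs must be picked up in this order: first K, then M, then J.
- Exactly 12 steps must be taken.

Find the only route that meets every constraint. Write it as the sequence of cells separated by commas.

N, K, M, Q, P, O, L, J, H, C, F, A, B

The waypoints must appear in the order K, M, J, with no cell reused.
Route from N: up to K, down-left to M, down-right to Q, 2× left (reaching O), up to L, 2× up-right (reaching H), up to C, down-left to F, up-left to A, right to B — 12 moves in all.
Check: order respected (K at step 1, M at step 2, J at step 7); 12 moves as required.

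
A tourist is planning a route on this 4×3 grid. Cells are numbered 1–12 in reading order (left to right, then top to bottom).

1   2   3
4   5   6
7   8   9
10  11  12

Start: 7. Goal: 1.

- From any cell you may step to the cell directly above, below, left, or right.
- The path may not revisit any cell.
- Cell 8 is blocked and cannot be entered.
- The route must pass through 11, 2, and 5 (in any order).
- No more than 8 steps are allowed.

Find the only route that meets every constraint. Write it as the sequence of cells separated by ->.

7 -> 10 -> 11 -> 12 -> 9 -> 6 -> 5 -> 2 -> 1

Any route must reach 11, 2, and 5 and still end at 1 within 8 moves, so the order of the required stops is forced.
Route from 7: down to 10, 2× right (reaching 12), 2× up (reaching 6), left to 5, up to 2, left to 1 — 8 moves in all.
Check: all required cells visited; 8 ≤ 8 moves.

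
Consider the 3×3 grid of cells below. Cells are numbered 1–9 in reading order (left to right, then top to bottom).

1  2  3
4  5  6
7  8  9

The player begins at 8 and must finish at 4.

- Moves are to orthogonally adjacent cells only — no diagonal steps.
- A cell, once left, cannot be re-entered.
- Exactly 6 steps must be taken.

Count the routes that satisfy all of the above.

Need simple routes of exactly 6 moves from 8 to 4 (Manhattan distance 2, so 2 moves are spent on a detour and 2 undoing it).
Enumerating: 8 5 6 3 2 1 4 | 8 9 6 3 2 5 4 | 8 9 6 3 2 1 4 | 8 9 6 5 2 1 4.
That gives 4 routes.

4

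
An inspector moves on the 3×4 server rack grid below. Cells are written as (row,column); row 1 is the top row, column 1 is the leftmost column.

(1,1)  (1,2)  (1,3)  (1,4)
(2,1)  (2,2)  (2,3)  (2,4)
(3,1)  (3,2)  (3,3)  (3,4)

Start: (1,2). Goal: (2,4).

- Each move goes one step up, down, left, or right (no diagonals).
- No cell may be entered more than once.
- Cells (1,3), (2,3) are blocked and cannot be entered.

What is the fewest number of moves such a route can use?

The Manhattan distance from (1,2) to (2,4) is |1−2| + |2−4| = 3, so at least 3 moves are needed.
That bound ignores the blocked cells. Measuring each leg by the fewest moves that actually steer around them ((1,2)→(2,4): 5) raises the lower bound to 5.
A route of 5 moves exists: (1,2) → (2,2) → (3,2) → (3,3) → (3,4) → (2,4).
Since 5 matches that lower bound, it is optimal.

5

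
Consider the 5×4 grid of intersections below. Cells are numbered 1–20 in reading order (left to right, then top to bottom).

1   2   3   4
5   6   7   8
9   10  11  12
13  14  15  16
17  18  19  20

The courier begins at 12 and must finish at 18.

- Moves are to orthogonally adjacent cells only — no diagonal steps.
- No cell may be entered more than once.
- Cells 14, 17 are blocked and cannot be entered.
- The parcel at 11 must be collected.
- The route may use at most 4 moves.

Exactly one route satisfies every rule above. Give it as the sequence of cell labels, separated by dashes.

12 - 11 - 15 - 19 - 18

The 4-move cap with required stops at 11 leaves no slack for detours.
Route from 12: left to 11, 2× down (reaching 19), left to 18 — 4 moves in all.
Check: all required cells visited; 4 ≤ 4 moves.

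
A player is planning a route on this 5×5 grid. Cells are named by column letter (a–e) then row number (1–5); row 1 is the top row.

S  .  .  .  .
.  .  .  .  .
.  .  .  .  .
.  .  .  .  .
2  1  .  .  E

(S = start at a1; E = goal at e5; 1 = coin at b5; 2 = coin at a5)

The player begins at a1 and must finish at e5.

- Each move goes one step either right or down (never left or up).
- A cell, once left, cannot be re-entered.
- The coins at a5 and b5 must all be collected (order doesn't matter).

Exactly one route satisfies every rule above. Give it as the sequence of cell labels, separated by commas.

a1, a2, a3, a4, a5, b5, c5, d5, e5

Moves only go right or down, so the column and row indices never decrease.
Route from a1: 4× down (reaching a5), 4× right (reaching e5) — 8 moves in all.
Check: all required cells visited.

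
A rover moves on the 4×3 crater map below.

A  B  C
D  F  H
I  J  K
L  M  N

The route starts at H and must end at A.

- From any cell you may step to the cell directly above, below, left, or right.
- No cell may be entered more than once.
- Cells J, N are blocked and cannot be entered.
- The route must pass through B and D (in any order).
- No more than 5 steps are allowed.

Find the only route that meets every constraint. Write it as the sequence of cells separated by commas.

The budget equals the shortest possible length, so every move has to be on a shortest route through the required cells.
Route from H: up to C, left to B, down to F, left to D, up to A — 5 moves in all.
Check: all required cells visited; 5 ≤ 5 moves.

H, C, B, F, D, A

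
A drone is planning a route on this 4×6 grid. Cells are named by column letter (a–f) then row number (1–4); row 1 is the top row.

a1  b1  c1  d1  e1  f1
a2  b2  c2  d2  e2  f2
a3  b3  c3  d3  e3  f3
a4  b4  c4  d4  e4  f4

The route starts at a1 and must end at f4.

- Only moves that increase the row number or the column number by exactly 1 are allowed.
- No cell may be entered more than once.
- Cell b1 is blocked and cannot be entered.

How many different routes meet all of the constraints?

A right/down-only route from a1 to f4 makes exactly 3 down-moves and 5 right-moves in some order.
With no other constraints that would be C(8,3) = 56 routes.
Subtract routes through each blocked cell (inclusion–exclusion for overlaps): − through b1: 35 → 21.
That gives 21 routes.

21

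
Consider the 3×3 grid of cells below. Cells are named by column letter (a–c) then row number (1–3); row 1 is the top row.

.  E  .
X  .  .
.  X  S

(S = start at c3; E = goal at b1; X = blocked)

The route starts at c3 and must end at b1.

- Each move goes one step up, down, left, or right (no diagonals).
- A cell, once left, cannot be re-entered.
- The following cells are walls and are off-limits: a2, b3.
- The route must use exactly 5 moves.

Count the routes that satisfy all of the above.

0

Need simple routes of exactly 5 moves from c3 to b1 (Manhattan distance 3, so 1 moves are spent on a detour and 1 undoing it).
No route satisfies every constraint, so the count is 0.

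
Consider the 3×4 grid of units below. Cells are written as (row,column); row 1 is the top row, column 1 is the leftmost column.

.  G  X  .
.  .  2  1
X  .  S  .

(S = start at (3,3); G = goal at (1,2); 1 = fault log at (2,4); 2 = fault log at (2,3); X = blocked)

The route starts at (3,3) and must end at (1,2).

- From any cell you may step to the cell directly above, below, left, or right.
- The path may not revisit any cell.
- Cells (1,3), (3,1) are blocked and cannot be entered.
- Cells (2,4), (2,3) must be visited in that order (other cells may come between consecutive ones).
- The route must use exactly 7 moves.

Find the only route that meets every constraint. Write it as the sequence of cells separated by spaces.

The waypoints must appear in the order (2,4), (2,3), with no cell reused.
Route from (3,3): right 1 to (3,4), up 1 to (2,4), left 3 to (2,1), up 1 to (1,1), right 1 to (1,2) — 7 moves in all.
Check: order respected (1 at step 2, 2 at step 3); 7 moves as required.

(3,3) (3,4) (2,4) (2,3) (2,2) (2,1) (1,1) (1,2)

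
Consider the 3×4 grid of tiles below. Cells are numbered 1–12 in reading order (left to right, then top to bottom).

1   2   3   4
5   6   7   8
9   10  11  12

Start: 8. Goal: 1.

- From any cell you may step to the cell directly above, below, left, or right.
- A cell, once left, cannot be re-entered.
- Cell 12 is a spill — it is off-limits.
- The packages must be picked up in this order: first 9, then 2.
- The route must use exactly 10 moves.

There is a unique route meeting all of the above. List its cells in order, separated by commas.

The waypoints must appear in the order 9, 2, with no cell reused.
Route from 8: up 1 to 4, left 1 to 3, down 2 to 11, left 2 to 9, up 1 to 5, right 1 to 6, up 1 to 2, left 1 to 1 — 10 moves in all.
Check: order respected (9 at step 6, 2 at step 9); 10 moves as required.

8, 4, 3, 7, 11, 10, 9, 5, 6, 2, 1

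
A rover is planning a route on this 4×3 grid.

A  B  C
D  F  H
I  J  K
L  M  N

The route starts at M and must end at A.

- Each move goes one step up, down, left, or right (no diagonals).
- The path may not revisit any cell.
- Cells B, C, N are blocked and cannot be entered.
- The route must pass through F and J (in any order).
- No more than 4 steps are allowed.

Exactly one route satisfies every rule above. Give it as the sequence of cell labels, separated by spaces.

Any route must reach F and J and still end at A within 4 moves, so the order of the required stops is forced.
Route from M: 2× up (reaching F), left to D, up to A — 4 moves in all.
Check: all required cells visited; 4 ≤ 4 moves.

M J F D A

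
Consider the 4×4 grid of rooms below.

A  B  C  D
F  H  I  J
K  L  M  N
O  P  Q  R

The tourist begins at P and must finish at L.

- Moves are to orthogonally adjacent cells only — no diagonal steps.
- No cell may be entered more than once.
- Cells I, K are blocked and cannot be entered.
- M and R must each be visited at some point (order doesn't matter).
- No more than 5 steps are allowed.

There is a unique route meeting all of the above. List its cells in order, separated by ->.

P -> Q -> R -> N -> M -> L

The 5-move cap with required stops at M, R leaves no slack for detours.
Route from P: 2× right (reaching R), up to N, 2× left (reaching L) — 5 moves in all.
Check: all required cells visited; 5 ≤ 5 moves.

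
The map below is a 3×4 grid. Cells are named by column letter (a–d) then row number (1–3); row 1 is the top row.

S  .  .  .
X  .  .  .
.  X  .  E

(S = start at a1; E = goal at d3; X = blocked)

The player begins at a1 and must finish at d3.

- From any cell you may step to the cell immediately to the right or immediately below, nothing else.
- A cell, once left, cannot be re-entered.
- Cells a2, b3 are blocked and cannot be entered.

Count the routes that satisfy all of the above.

A right/down-only route from a1 to d3 makes exactly 2 down-moves and 3 right-moves in some order.
With no other constraints that would be C(5,2) = 10 routes.
Subtract routes through each blocked cell (inclusion–exclusion for overlaps): − through a2: 4 − through b3: 3 + through a2&b3: 2 → 5.
That gives 5 routes.

5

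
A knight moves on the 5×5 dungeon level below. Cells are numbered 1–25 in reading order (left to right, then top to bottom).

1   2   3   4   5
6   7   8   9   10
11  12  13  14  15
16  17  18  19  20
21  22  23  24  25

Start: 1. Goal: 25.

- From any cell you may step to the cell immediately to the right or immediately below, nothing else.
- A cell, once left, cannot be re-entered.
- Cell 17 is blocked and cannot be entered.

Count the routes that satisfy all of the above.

54

A right/down-only route from 1 to 25 makes exactly 4 down-moves and 4 right-moves in some order.
With no other constraints that would be C(8,4) = 70 routes.
Subtract routes through each blocked cell (inclusion–exclusion for overlaps): − through 17: 16 → 54.
That gives 54 routes.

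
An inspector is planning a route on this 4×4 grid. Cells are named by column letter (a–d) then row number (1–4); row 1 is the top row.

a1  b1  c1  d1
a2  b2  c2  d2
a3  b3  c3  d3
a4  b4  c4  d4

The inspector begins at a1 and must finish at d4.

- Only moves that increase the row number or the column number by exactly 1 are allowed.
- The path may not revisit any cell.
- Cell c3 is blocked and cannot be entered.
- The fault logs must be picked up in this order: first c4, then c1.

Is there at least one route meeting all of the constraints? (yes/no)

no

c1 lies above c4, so going from c4 to c1 would need an upward move — but moves only go right/down, so c4 cannot be visited before c1.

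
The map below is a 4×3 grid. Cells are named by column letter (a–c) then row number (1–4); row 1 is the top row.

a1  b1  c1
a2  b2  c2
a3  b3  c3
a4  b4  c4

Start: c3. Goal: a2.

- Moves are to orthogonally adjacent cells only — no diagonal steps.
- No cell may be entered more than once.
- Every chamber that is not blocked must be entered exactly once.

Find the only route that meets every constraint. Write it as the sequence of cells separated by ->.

c3 -> c4 -> b4 -> a4 -> a3 -> b3 -> b2 -> c2 -> c1 -> b1 -> a1 -> a2

Need to visit all 12 open cells exactly once, starting at c3 and ending at a2.
Cell c1 has only two open neighbours (c2 and b1), so the path must pass straight through it: one of those is the cell it's entered from and the other is where it exits.
Route from c3: down to c4, 2× left (reaching a4), up to a3, right to b3, up to b2, right to c2, up to c1, 2× left (reaching a1), down to a2 — 11 moves in all.
Check: all 12 open cells covered.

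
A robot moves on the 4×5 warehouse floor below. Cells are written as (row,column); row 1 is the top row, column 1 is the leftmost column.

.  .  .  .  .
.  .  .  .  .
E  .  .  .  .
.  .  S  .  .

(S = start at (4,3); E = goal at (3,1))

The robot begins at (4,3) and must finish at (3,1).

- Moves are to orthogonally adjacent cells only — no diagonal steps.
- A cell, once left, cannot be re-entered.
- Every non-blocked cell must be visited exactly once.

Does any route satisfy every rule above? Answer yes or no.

yes

One route that works: (4,3) → (3,3) → (2,3) → (2,4) → (3,4) → (4,4) → (4,5) → (3,5) → (2,5) → (1,5) → (1,4) → (1,3) → (1,2) → (1,1) → (2,1) → (2,2) → (3,2) → (4,2) → (4,1) → (3,1).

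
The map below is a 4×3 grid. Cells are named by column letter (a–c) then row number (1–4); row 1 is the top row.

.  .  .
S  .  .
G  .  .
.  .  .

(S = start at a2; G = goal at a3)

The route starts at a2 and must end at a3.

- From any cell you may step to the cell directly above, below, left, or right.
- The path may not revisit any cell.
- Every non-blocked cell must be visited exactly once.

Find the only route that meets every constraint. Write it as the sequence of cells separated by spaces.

Need to visit all 12 open cells exactly once, starting at a2 and ending at a3.
Cell c4 has only two open neighbours (c3 and b4), so the path must pass straight through it: one of those is the cell it's entered from and the other is where it exits.
Route from a2: up to a1, 2× right (reaching c1), down to c2, left to b2, down to b3, right to c3, down to c4, 2× left (reaching a4), up to a3 — 11 moves in all.
Check: all 12 open cells covered.

a2 a1 b1 c1 c2 b2 b3 c3 c4 b4 a4 a3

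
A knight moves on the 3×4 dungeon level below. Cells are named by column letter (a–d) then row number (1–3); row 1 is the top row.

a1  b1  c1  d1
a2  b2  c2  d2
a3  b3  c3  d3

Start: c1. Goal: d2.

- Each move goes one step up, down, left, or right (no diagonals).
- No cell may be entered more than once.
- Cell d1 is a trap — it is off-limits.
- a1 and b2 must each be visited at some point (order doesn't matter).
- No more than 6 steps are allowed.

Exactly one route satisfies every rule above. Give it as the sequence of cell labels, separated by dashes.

c1 - b1 - a1 - a2 - b2 - c2 - d2

The budget equals the shortest possible length, so every move has to be on a shortest route through the required cells.
Route from c1: left 2 to a1, down 1 to a2, right 3 to d2 — 6 moves in all.
Check: all required cells visited; 6 ≤ 6 moves.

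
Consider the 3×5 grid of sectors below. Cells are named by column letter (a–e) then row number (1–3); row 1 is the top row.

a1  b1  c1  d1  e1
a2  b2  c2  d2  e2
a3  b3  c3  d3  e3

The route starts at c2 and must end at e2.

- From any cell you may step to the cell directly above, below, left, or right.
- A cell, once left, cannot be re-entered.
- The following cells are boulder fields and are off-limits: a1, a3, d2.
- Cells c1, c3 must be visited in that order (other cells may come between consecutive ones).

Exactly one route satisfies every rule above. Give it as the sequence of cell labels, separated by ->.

The waypoints must appear in the order c1, c3, with no cell reused.
Route from c2: up 1 to c1, left 1 to b1, down 2 to b3, right 3 to e3, up 1 to e2 — 8 moves in all.
Check: order respected (c1 at step 1, c3 at step 5).

c2 -> c1 -> b1 -> b2 -> b3 -> c3 -> d3 -> e3 -> e2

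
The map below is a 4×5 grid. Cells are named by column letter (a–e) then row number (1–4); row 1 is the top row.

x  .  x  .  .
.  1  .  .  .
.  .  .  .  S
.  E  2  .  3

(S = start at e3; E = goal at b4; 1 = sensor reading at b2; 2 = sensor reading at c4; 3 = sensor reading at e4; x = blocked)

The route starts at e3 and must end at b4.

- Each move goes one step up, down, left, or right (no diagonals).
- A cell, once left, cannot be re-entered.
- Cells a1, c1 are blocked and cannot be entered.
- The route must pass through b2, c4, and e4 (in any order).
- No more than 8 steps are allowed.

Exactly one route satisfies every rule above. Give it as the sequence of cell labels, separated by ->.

The 8-move cap with required stops at b2, c4, e4 leaves no slack for detours.
Route from e3: down to e4, 2× left (reaching c4), 2× up (reaching c2), left to b2, 2× down (reaching b4) — 8 moves in all.
Check: all required cells visited; 8 ≤ 8 moves.

e3 -> e4 -> d4 -> c4 -> c3 -> c2 -> b2 -> b3 -> b4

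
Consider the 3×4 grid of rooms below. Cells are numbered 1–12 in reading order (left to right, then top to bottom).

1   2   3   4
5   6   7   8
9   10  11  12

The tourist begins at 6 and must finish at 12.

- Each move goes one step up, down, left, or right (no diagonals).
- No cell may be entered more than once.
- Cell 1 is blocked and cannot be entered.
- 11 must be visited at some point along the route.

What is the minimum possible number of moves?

Any route passes through 11 somewhere between 6 and 12. Summing Manhattan distances along the two legs (6 → 11 → 12) gives a lower bound of 2 + 1 = 3 moves.
A route of 3 moves achieves this: 6 → 10 → 11 → 12.
Since 3 matches the lower bound, it is optimal.

3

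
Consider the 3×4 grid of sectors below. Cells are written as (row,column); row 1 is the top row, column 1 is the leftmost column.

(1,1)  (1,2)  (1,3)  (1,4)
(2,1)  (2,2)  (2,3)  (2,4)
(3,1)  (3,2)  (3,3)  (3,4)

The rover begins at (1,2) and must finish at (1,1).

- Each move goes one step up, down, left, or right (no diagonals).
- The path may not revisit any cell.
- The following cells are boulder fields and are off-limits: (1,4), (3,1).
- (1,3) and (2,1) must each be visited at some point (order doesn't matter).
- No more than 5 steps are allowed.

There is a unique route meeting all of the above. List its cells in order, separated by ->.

Any route must reach (1,3) and (2,1) and still end at (1,1) within 5 moves, so the order of the required stops is forced.
Route from (1,2): right 1 to (1,3), down 1 to (2,3), left 2 to (2,1), up 1 to (1,1) — 5 moves in all.
Check: all required cells visited; 5 ≤ 5 moves.

(1,2) -> (1,3) -> (2,3) -> (2,2) -> (2,1) -> (1,1)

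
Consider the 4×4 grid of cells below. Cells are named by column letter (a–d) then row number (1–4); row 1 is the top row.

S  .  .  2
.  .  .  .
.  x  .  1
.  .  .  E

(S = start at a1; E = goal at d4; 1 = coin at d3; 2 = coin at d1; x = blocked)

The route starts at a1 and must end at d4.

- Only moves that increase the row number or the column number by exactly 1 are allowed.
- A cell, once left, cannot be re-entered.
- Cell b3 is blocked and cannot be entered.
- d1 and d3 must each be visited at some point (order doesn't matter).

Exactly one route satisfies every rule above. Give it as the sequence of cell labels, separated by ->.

a1 -> b1 -> c1 -> d1 -> d2 -> d3 -> d4

Moves only go right or down, so the column and row indices never decrease.
Route from a1: 3× right (reaching d1), 3× down (reaching d4) — 6 moves in all.
Check: all required cells visited.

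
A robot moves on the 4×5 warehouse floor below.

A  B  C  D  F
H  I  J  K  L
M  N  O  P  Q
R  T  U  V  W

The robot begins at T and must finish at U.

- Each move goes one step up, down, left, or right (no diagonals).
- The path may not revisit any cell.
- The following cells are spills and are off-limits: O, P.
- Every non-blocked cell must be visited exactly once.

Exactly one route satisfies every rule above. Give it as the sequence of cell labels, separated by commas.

Need to visit all 18 open cells exactly once, starting at T and ending at U.
Route from T: left 1 to R, up 1 to M, right 1 to N, up 1 to I, left 1 to H, up 1 to A, right 2 to C, down 1 to J, right 1 to K, up 1 to D, right 1 to F, down 3 to W, left 2 to U — 17 moves in all.
Check: all 18 open cells covered.

T, R, M, N, I, H, A, B, C, J, K, D, F, L, Q, W, V, U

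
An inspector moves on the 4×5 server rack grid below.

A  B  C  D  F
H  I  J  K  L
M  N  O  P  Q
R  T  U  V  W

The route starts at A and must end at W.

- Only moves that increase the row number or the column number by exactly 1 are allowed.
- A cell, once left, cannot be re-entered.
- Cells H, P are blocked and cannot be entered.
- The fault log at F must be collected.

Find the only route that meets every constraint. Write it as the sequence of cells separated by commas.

A, B, C, D, F, L, Q, W

Moves only go right or down, so the column and row indices never decrease.
Route from A: 4× right (reaching F), 3× down (reaching W) — 7 moves in all.
Check: all required cells visited.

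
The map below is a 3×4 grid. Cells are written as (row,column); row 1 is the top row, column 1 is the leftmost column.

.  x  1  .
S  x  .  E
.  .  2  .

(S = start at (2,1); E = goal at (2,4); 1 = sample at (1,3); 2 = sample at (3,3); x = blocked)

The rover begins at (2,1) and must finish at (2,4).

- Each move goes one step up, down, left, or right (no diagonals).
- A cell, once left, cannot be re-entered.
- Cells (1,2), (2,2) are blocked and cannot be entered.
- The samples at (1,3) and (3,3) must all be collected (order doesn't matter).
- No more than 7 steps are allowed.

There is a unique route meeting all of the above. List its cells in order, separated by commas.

(2,1), (3,1), (3,2), (3,3), (2,3), (1,3), (1,4), (2,4)

Any route must reach (1,3) and (3,3) and still end at (2,4) within 7 moves, so the order of the required stops is forced.
Route from (2,1): down to (3,1), 2× right (reaching (3,3)), 2× up (reaching (1,3)), right to (1,4), down to (2,4) — 7 moves in all.
Check: all required cells visited; 7 ≤ 7 moves.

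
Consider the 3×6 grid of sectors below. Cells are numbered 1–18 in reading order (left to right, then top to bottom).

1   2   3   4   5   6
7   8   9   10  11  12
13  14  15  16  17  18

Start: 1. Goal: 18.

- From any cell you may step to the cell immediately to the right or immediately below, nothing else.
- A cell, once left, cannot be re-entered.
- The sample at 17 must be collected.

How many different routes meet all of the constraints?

15

A right/down-only route from 1 to 18 makes exactly 2 down-moves and 5 right-moves in some order.
With no other constraints that would be C(7,2) = 21 routes.
Split at 17 and multiply the segment counts: 1→17: 15; 17→18: 1; product = 15.
That gives 15 routes.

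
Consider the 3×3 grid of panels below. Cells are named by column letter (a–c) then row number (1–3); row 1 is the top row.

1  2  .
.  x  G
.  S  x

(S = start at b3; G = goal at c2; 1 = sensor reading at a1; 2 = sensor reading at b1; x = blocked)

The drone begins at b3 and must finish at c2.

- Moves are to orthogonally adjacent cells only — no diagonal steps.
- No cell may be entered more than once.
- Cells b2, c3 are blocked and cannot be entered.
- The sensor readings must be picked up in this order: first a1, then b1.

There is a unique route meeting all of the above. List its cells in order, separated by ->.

The waypoints must appear in the order a1, b1, with no cell reused.
Route from b3: left to a3, 2× up (reaching a1), 2× right (reaching c1), down to c2 — 6 moves in all.
Check: order respected (1 at step 3, 2 at step 4).

b3 -> a3 -> a2 -> a1 -> b1 -> c1 -> c2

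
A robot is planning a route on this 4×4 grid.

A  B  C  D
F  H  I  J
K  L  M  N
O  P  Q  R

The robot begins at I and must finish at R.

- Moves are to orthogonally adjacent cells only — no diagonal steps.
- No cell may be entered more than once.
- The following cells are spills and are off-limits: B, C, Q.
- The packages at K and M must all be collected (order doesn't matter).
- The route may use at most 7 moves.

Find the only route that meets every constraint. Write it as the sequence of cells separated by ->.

The 7-move cap with required stops at K, M leaves no slack for detours.
Route from I: left 2 to F, down 1 to K, right 3 to N, down 1 to R — 7 moves in all.
Check: all required cells visited; 7 ≤ 7 moves.

I -> H -> F -> K -> L -> M -> N -> R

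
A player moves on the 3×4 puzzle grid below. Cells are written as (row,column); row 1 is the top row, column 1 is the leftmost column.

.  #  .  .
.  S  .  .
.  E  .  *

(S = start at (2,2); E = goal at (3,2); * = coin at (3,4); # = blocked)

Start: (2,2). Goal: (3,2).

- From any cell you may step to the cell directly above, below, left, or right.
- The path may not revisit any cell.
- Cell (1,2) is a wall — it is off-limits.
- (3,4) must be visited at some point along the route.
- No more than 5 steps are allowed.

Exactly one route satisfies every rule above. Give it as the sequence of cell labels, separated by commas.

Any route must reach (3,4) and still end at (3,2) within 5 moves, so the order of the required stops is forced.
Route from (2,2): right 2 to (2,4), down 1 to (3,4), left 2 to (3,2) — 5 moves in all.
Check: all required cells visited; 5 ≤ 5 moves.

(2,2), (2,3), (2,4), (3,4), (3,3), (3,2)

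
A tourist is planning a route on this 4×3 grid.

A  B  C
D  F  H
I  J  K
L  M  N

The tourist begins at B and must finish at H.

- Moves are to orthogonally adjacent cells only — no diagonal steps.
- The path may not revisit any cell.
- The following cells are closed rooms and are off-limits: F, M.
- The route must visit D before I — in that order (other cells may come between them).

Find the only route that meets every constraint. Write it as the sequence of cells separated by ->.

The waypoints must appear in the order D, I, with no cell reused.
Route from B: left to A, 2× down (reaching I), 2× right (reaching K), up to H — 6 moves in all.
Check: order respected (D at step 2, I at step 3).

B -> A -> D -> I -> J -> K -> H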